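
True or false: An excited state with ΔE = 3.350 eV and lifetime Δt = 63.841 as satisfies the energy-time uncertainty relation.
No, it violates the uncertainty relation.

Calculate the product ΔEΔt:
ΔE = 3.350 eV = 5.367e-19 J
ΔEΔt = (5.367e-19 J) × (6.384e-17 s)
ΔEΔt = 3.427e-35 J·s

Compare to the minimum allowed value ℏ/2:
ℏ/2 = 5.273e-35 J·s

Since ΔEΔt = 3.427e-35 J·s < 5.273e-35 J·s = ℏ/2,
this violates the uncertainty relation.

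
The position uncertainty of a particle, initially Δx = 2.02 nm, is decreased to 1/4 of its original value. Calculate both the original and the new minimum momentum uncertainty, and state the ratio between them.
Original Δp_min = 2.610 × 10^-26 kg·m/s; new Δp'_min = 1.044 × 10^-25 kg·m/s; ratio Δp'_min/Δp_min = 4.

From the uncertainty principle ΔxΔp ≥ ℏ/2, the minimum momentum uncertainty is Δp_min = ℏ/(2Δx).

Original (Δx = 2.02 nm = 2.020e-09 m):
Δp_min = (1.055e-34 J·s)/(2 × 2.020e-09 m) = 2.610e-26 kg·m/s

When Δx → (1/4)Δx:
Δp'_min = ℏ/(2 × (1/4)Δx) = 4 × ℏ/(2Δx) = 4 × Δp_min
Δp'_min = 4 × 2.610e-26 kg·m/s = 1.044e-25 kg·m/s

Since Δp_min ∝ 1/Δx, when Δx is decreased to 1/4 of its original value, Δp_min increases to 4 times its original value.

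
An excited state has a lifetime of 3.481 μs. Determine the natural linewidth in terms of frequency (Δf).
22.861 kHz

Using the energy-time uncertainty principle and E = hf:
ΔEΔt ≥ ℏ/2
hΔf·Δt ≥ ℏ/2

The minimum frequency uncertainty is:
Δf = ℏ/(2hτ) = 1/(4πτ)
Δf = 1/(4π × 3.481e-06 s)
Δf = 2.286e+04 Hz = 22.861 kHz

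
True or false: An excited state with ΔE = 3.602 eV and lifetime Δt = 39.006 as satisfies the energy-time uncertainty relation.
No, it violates the uncertainty relation.

Calculate the product ΔEΔt:
ΔE = 3.602 eV = 5.771e-19 J
ΔEΔt = (5.771e-19 J) × (3.901e-17 s)
ΔEΔt = 2.251e-35 J·s

Compare to the minimum allowed value ℏ/2:
ℏ/2 = 5.273e-35 J·s

Since ΔEΔt = 2.251e-35 J·s < 5.273e-35 J·s = ℏ/2,
this violates the uncertainty relation.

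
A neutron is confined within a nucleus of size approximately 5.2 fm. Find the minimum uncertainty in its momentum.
1.014 × 10^-20 kg·m/s

Using the Heisenberg uncertainty principle:
ΔxΔp ≥ ℏ/2

With Δx ≈ L = 5.200e-15 m (the confinement size):
Δp_min = ℏ/(2Δx)
Δp_min = (1.055e-34 J·s) / (2 × 5.200e-15 m)
Δp_min = 1.014e-20 kg·m/s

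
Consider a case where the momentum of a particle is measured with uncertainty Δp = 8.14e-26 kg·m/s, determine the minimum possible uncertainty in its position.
647.771 pm

Using the Heisenberg uncertainty principle:
ΔxΔp ≥ ℏ/2

The minimum uncertainty in position is:
Δx_min = ℏ/(2Δp)
Δx_min = (1.055e-34 J·s) / (2 × 8.140e-26 kg·m/s)
Δx_min = 6.478e-10 m = 647.771 pm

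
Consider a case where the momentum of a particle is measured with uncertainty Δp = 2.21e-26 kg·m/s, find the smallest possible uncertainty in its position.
2.386 nm

Using the Heisenberg uncertainty principle:
ΔxΔp ≥ ℏ/2

The minimum uncertainty in position is:
Δx_min = ℏ/(2Δp)
Δx_min = (1.055e-34 J·s) / (2 × 2.210e-26 kg·m/s)
Δx_min = 2.386e-09 m = 2.386 nm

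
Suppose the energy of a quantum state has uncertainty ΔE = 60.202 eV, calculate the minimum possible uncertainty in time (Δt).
5.467 as

Using the energy-time uncertainty principle:
ΔEΔt ≥ ℏ/2

The minimum uncertainty in time is:
Δt_min = ℏ/(2ΔE)
Δt_min = (1.055e-34 J·s) / (2 × 9.645e-18 J)
Δt_min = 5.467e-18 s = 5.467 as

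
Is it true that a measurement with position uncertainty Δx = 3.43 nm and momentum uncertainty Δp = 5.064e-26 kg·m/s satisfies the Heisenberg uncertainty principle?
Yes, it satisfies the uncertainty principle.

Calculate the product ΔxΔp:
ΔxΔp = (3.430e-09 m) × (5.064e-26 kg·m/s)
ΔxΔp = 1.737e-34 J·s

Compare to the minimum allowed value ℏ/2:
ℏ/2 = 5.273e-35 J·s

Since ΔxΔp = 1.737e-34 J·s ≥ 5.273e-35 J·s = ℏ/2,
the measurement satisfies the uncertainty principle.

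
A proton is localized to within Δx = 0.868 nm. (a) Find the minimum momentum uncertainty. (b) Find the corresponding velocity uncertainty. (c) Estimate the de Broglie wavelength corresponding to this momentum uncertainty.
(a) Δp_min = 6.075 × 10^-26 kg·m/s
(b) Δv_min = 36.319 m/s
(c) λ_dB = 10.908 nm

Step-by-step:

(a) From the uncertainty principle:
Δp_min = ℏ/(2Δx) = (1.055e-34 J·s)/(2 × 8.680e-10 m) = 6.075e-26 kg·m/s

(b) The velocity uncertainty:
Δv = Δp/m = (6.075e-26 kg·m/s)/(1.673e-27 kg) = 3.632e+01 m/s = 36.319 m/s

(c) The de Broglie wavelength for this momentum:
λ = h/p = (6.626e-34 J·s)/(6.075e-26 kg·m/s) = 1.091e-08 m = 10.908 nm

Note: The de Broglie wavelength is comparable to the localization size, as expected from wave-particle duality.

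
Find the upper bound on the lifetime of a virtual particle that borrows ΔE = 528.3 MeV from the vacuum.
6.230 × 10^-25 s

Using the energy-time uncertainty principle:
ΔEΔt ≥ ℏ/2

For a virtual particle borrowing energy ΔE, the maximum lifetime is:
Δt_max = ℏ/(2ΔE)

Converting energy:
ΔE = 528.3 MeV = 8.464e-11 J

Δt_max = (1.055e-34 J·s) / (2 × 8.464e-11 J)
Δt_max = 6.230e-25 s = 6.230 × 10^-25 s

Virtual particles with higher borrowed energy exist for shorter times.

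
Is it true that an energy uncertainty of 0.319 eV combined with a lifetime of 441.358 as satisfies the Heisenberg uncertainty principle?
No, it violates the uncertainty relation.

Calculate the product ΔEΔt:
ΔE = 0.319 eV = 5.111e-20 J
ΔEΔt = (5.111e-20 J) × (4.414e-16 s)
ΔEΔt = 2.256e-35 J·s

Compare to the minimum allowed value ℏ/2:
ℏ/2 = 5.273e-35 J·s

Since ΔEΔt = 2.256e-35 J·s < 5.273e-35 J·s = ℏ/2,
this violates the uncertainty relation.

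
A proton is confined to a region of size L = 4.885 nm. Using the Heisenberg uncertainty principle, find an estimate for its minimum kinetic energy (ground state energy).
217.383 neV

Using the uncertainty principle to estimate ground state energy:

1. The position uncertainty is approximately the confinement size:
   Δx ≈ L = 4.885e-09 m

2. From ΔxΔp ≥ ℏ/2, the minimum momentum uncertainty is:
   Δp ≈ ℏ/(2L) = 1.079e-26 kg·m/s

3. The kinetic energy is approximately:
   KE ≈ (Δp)²/(2m) = (1.079e-26)²/(2 × 1.673e-27 kg)
   KE ≈ 3.483e-26 J = 217.383 neV

This is an order-of-magnitude estimate of the ground state energy.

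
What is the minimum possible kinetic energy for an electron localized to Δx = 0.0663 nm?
2.167 eV

Localizing a particle requires giving it sufficient momentum uncertainty:

1. From uncertainty principle: Δp ≥ ℏ/(2Δx)
   Δp_min = (1.055e-34 J·s) / (2 × 6.630e-11 m)
   Δp_min = 7.953e-25 kg·m/s

2. This momentum uncertainty corresponds to kinetic energy:
   KE ≈ (Δp)²/(2m) = (7.953e-25)²/(2 × 9.109e-31 kg)
   KE = 3.472e-19 J = 2.167 eV

Tighter localization requires more energy.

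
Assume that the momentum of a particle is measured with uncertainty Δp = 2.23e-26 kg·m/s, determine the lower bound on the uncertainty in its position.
2.365 nm

Using the Heisenberg uncertainty principle:
ΔxΔp ≥ ℏ/2

The minimum uncertainty in position is:
Δx_min = ℏ/(2Δp)
Δx_min = (1.055e-34 J·s) / (2 × 2.230e-26 kg·m/s)
Δx_min = 2.365e-09 m = 2.365 nm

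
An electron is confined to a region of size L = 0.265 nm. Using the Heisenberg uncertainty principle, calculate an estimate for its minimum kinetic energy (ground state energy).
135.635 meV

Using the uncertainty principle to estimate ground state energy:

1. The position uncertainty is approximately the confinement size:
   Δx ≈ L = 2.650e-10 m

2. From ΔxΔp ≥ ℏ/2, the minimum momentum uncertainty is:
   Δp ≈ ℏ/(2L) = 1.990e-25 kg·m/s

3. The kinetic energy is approximately:
   KE ≈ (Δp)²/(2m) = (1.990e-25)²/(2 × 9.109e-31 kg)
   KE ≈ 2.173e-20 J = 135.635 meV

This is an order-of-magnitude estimate of the ground state energy.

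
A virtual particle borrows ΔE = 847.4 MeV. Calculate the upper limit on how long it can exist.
3.884 × 10^-25 s

Using the energy-time uncertainty principle:
ΔEΔt ≥ ℏ/2

For a virtual particle borrowing energy ΔE, the maximum lifetime is:
Δt_max = ℏ/(2ΔE)

Converting energy:
ΔE = 847.4 MeV = 1.358e-10 J

Δt_max = (1.055e-34 J·s) / (2 × 1.358e-10 J)
Δt_max = 3.884e-25 s = 3.884 × 10^-25 s

Virtual particles with higher borrowed energy exist for shorter times.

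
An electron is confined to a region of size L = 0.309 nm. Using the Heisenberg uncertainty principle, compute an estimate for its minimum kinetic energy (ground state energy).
99.758 meV

Using the uncertainty principle to estimate ground state energy:

1. The position uncertainty is approximately the confinement size:
   Δx ≈ L = 3.090e-10 m

2. From ΔxΔp ≥ ℏ/2, the minimum momentum uncertainty is:
   Δp ≈ ℏ/(2L) = 1.706e-25 kg·m/s

3. The kinetic energy is approximately:
   KE ≈ (Δp)²/(2m) = (1.706e-25)²/(2 × 9.109e-31 kg)
   KE ≈ 1.598e-20 J = 99.758 meV

This is an order-of-magnitude estimate of the ground state energy.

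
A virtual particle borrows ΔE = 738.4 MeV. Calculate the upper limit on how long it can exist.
4.457 × 10^-25 s

Using the energy-time uncertainty principle:
ΔEΔt ≥ ℏ/2

For a virtual particle borrowing energy ΔE, the maximum lifetime is:
Δt_max = ℏ/(2ΔE)

Converting energy:
ΔE = 738.4 MeV = 1.183e-10 J

Δt_max = (1.055e-34 J·s) / (2 × 1.183e-10 J)
Δt_max = 4.457e-25 s = 4.457 × 10^-25 s

Virtual particles with higher borrowed energy exist for shorter times.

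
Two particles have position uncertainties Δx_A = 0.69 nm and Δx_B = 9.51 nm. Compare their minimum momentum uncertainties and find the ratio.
Particle A has the larger minimum momentum uncertainty, by a factor of 13.78.

For each particle, the minimum momentum uncertainty is Δp_min = ℏ/(2Δx):

Particle A: Δp_A = ℏ/(2×6.900e-10 m) = 7.642e-26 kg·m/s
Particle B: Δp_B = ℏ/(2×9.510e-09 m) = 5.545e-27 kg·m/s

Ratio: Δp_A/Δp_B = 13.78

Since Δp_min ∝ 1/Δx, the particle with smaller position uncertainty (A) has larger momentum uncertainty.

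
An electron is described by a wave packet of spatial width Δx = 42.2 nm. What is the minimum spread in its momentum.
1.249 × 10^-27 kg·m/s

For a wave packet, the spatial width Δx and momentum spread Δp are related by the uncertainty principle:
ΔxΔp ≥ ℏ/2

The minimum momentum spread is:
Δp_min = ℏ/(2Δx)
Δp_min = (1.055e-34 J·s) / (2 × 4.220e-08 m)
Δp_min = 1.249e-27 kg·m/s

A wave packet cannot have both a well-defined position and well-defined momentum.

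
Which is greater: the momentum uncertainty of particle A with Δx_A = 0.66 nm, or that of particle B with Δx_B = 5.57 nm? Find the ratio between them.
Particle A has the larger minimum momentum uncertainty, by a factor of 8.44.

For each particle, the minimum momentum uncertainty is Δp_min = ℏ/(2Δx):

Particle A: Δp_A = ℏ/(2×6.600e-10 m) = 7.989e-26 kg·m/s
Particle B: Δp_B = ℏ/(2×5.570e-09 m) = 9.467e-27 kg·m/s

Ratio: Δp_A/Δp_B = 8.44

Since Δp_min ∝ 1/Δx, the particle with smaller position uncertainty (A) has larger momentum uncertainty.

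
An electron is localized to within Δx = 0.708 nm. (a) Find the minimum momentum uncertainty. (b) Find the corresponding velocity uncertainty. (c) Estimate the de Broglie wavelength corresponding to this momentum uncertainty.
(a) Δp_min = 7.448 × 10^-26 kg·m/s
(b) Δv_min = 81.757 km/s
(c) λ_dB = 8.897 nm

Step-by-step:

(a) From the uncertainty principle:
Δp_min = ℏ/(2Δx) = (1.055e-34 J·s)/(2 × 7.080e-10 m) = 7.448e-26 kg·m/s

(b) The velocity uncertainty:
Δv = Δp/m = (7.448e-26 kg·m/s)/(9.109e-31 kg) = 8.176e+04 m/s = 81.757 km/s

(c) The de Broglie wavelength for this momentum:
λ = h/p = (6.626e-34 J·s)/(7.448e-26 kg·m/s) = 8.897e-09 m = 8.897 nm

Note: The de Broglie wavelength is comparable to the localization size, as expected from wave-particle duality.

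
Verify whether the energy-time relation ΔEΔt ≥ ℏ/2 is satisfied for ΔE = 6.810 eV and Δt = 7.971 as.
No, it violates the uncertainty relation.

Calculate the product ΔEΔt:
ΔE = 6.810 eV = 1.091e-18 J
ΔEΔt = (1.091e-18 J) × (7.971e-18 s)
ΔEΔt = 8.697e-36 J·s

Compare to the minimum allowed value ℏ/2:
ℏ/2 = 5.273e-35 J·s

Since ΔEΔt = 8.697e-36 J·s < 5.273e-35 J·s = ℏ/2,
this violates the uncertainty relation.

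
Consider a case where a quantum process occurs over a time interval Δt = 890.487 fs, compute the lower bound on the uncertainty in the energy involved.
369.580 μeV

Using the energy-time uncertainty principle:
ΔEΔt ≥ ℏ/2

The minimum uncertainty in energy is:
ΔE_min = ℏ/(2Δt)
ΔE_min = (1.055e-34 J·s) / (2 × 8.905e-13 s)
ΔE_min = 5.921e-23 J = 369.580 μeV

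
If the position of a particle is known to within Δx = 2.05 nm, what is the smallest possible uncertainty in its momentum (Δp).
2.572 × 10^-26 kg·m/s

Using the Heisenberg uncertainty principle:
ΔxΔp ≥ ℏ/2

The minimum uncertainty in momentum is:
Δp_min = ℏ/(2Δx)
Δp_min = (1.055e-34 J·s) / (2 × 2.050e-09 m)
Δp_min = 2.572e-26 kg·m/s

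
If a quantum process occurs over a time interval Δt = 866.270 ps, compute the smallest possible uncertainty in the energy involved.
379.912 neV

Using the energy-time uncertainty principle:
ΔEΔt ≥ ℏ/2

The minimum uncertainty in energy is:
ΔE_min = ℏ/(2Δt)
ΔE_min = (1.055e-34 J·s) / (2 × 8.663e-10 s)
ΔE_min = 6.087e-26 J = 379.912 neV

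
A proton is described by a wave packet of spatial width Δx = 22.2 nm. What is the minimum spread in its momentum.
2.375 × 10^-27 kg·m/s

For a wave packet, the spatial width Δx and momentum spread Δp are related by the uncertainty principle:
ΔxΔp ≥ ℏ/2

The minimum momentum spread is:
Δp_min = ℏ/(2Δx)
Δp_min = (1.055e-34 J·s) / (2 × 2.220e-08 m)
Δp_min = 2.375e-27 kg·m/s

A wave packet cannot have both a well-defined position and well-defined momentum.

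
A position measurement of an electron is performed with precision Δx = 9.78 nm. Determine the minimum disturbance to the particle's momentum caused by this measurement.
5.391 × 10^-27 kg·m/s

The uncertainty principle implies that measuring position disturbs momentum:
ΔxΔp ≥ ℏ/2

When we measure position with precision Δx, we necessarily introduce a momentum uncertainty:
Δp ≥ ℏ/(2Δx)
Δp_min = (1.055e-34 J·s) / (2 × 9.780e-09 m)
Δp_min = 5.391e-27 kg·m/s

The more precisely we measure position, the greater the momentum disturbance.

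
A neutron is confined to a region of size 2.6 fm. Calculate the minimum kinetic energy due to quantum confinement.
766.318 keV

Using the uncertainty principle:

1. Position uncertainty: Δx ≈ 2.600e-15 m
2. Minimum momentum uncertainty: Δp = ℏ/(2Δx) = 2.028e-20 kg·m/s
3. Minimum kinetic energy:
   KE = (Δp)²/(2m) = (2.028e-20)²/(2 × 1.675e-27 kg)
   KE = 1.228e-13 J = 766.318 keV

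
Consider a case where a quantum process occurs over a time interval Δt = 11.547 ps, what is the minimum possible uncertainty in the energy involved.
28.501 μeV

Using the energy-time uncertainty principle:
ΔEΔt ≥ ℏ/2

The minimum uncertainty in energy is:
ΔE_min = ℏ/(2Δt)
ΔE_min = (1.055e-34 J·s) / (2 × 1.155e-11 s)
ΔE_min = 4.566e-24 J = 28.501 μeV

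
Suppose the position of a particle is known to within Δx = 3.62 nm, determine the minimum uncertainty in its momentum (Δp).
1.457 × 10^-26 kg·m/s

Using the Heisenberg uncertainty principle:
ΔxΔp ≥ ℏ/2

The minimum uncertainty in momentum is:
Δp_min = ℏ/(2Δx)
Δp_min = (1.055e-34 J·s) / (2 × 3.620e-09 m)
Δp_min = 1.457e-26 kg·m/s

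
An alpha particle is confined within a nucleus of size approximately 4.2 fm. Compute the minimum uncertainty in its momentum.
1.255 × 10^-20 kg·m/s

Using the Heisenberg uncertainty principle:
ΔxΔp ≥ ℏ/2

With Δx ≈ L = 4.200e-15 m (the confinement size):
Δp_min = ℏ/(2Δx)
Δp_min = (1.055e-34 J·s) / (2 × 4.200e-15 m)
Δp_min = 1.255e-20 kg·m/s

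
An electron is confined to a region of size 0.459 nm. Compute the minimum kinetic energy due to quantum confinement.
45.210 meV

Using the uncertainty principle:

1. Position uncertainty: Δx ≈ 4.590e-10 m
2. Minimum momentum uncertainty: Δp = ℏ/(2Δx) = 1.149e-25 kg·m/s
3. Minimum kinetic energy:
   KE = (Δp)²/(2m) = (1.149e-25)²/(2 × 9.109e-31 kg)
   KE = 7.243e-21 J = 45.210 meV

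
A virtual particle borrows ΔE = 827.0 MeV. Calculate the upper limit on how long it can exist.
3.980 × 10^-25 s

Using the energy-time uncertainty principle:
ΔEΔt ≥ ℏ/2

For a virtual particle borrowing energy ΔE, the maximum lifetime is:
Δt_max = ℏ/(2ΔE)

Converting energy:
ΔE = 827.0 MeV = 1.325e-10 J

Δt_max = (1.055e-34 J·s) / (2 × 1.325e-10 J)
Δt_max = 3.980e-25 s = 3.980 × 10^-25 s

Virtual particles with higher borrowed energy exist for shorter times.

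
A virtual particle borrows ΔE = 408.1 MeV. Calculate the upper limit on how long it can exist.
8.064 × 10^-25 s

Using the energy-time uncertainty principle:
ΔEΔt ≥ ℏ/2

For a virtual particle borrowing energy ΔE, the maximum lifetime is:
Δt_max = ℏ/(2ΔE)

Converting energy:
ΔE = 408.1 MeV = 6.538e-11 J

Δt_max = (1.055e-34 J·s) / (2 × 6.538e-11 J)
Δt_max = 8.064e-25 s = 8.064 × 10^-25 s

Virtual particles with higher borrowed energy exist for shorter times.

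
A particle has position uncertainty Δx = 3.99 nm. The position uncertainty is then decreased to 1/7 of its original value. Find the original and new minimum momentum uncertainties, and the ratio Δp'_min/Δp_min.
Original Δp_min = 1.322 × 10^-26 kg·m/s; new Δp'_min = 9.251 × 10^-26 kg·m/s; ratio Δp'_min/Δp_min = 7.

From the uncertainty principle ΔxΔp ≥ ℏ/2, the minimum momentum uncertainty is Δp_min = ℏ/(2Δx).

Original (Δx = 3.99 nm = 3.990e-09 m):
Δp_min = (1.055e-34 J·s)/(2 × 3.990e-09 m) = 1.322e-26 kg·m/s

When Δx → (1/7)Δx:
Δp'_min = ℏ/(2 × (1/7)Δx) = 7 × ℏ/(2Δx) = 7 × Δp_min
Δp'_min = 7 × 1.322e-26 kg·m/s = 9.251e-26 kg·m/s

Since Δp_min ∝ 1/Δx, when Δx is decreased to 1/7 of its original value, Δp_min increases to 7 times its original value.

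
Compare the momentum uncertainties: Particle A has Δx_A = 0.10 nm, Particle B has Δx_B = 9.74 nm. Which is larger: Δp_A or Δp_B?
Particle A has the larger minimum momentum uncertainty, by a factor of 97.40.

For each particle, the minimum momentum uncertainty is Δp_min = ℏ/(2Δx):

Particle A: Δp_A = ℏ/(2×1.000e-10 m) = 5.273e-25 kg·m/s
Particle B: Δp_B = ℏ/(2×9.740e-09 m) = 5.414e-27 kg·m/s

Ratio: Δp_A/Δp_B = 97.40

Since Δp_min ∝ 1/Δx, the particle with smaller position uncertainty (A) has larger momentum uncertainty.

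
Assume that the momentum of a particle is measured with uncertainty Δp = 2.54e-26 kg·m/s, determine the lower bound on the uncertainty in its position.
2.076 nm

Using the Heisenberg uncertainty principle:
ΔxΔp ≥ ℏ/2

The minimum uncertainty in position is:
Δx_min = ℏ/(2Δp)
Δx_min = (1.055e-34 J·s) / (2 × 2.540e-26 kg·m/s)
Δx_min = 2.076e-09 m = 2.076 nm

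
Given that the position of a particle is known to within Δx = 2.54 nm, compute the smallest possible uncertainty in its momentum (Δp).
2.076 × 10^-26 kg·m/s

Using the Heisenberg uncertainty principle:
ΔxΔp ≥ ℏ/2

The minimum uncertainty in momentum is:
Δp_min = ℏ/(2Δx)
Δp_min = (1.055e-34 J·s) / (2 × 2.540e-09 m)
Δp_min = 2.076e-26 kg·m/s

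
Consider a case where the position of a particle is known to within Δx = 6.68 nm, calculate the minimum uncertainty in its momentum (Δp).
7.894 × 10^-27 kg·m/s

Using the Heisenberg uncertainty principle:
ΔxΔp ≥ ℏ/2

The minimum uncertainty in momentum is:
Δp_min = ℏ/(2Δx)
Δp_min = (1.055e-34 J·s) / (2 × 6.680e-09 m)
Δp_min = 7.894e-27 kg·m/s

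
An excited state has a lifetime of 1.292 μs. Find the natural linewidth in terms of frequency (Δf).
61.592 kHz

Using the energy-time uncertainty principle and E = hf:
ΔEΔt ≥ ℏ/2
hΔf·Δt ≥ ℏ/2

The minimum frequency uncertainty is:
Δf = ℏ/(2hτ) = 1/(4πτ)
Δf = 1/(4π × 1.292e-06 s)
Δf = 6.159e+04 Hz = 61.592 kHz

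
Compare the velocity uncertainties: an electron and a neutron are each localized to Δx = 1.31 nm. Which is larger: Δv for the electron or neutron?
The electron has the larger minimum velocity uncertainty, by a ratio of 1838.7.

For both particles, Δp_min = ℏ/(2Δx) = 4.025e-26 kg·m/s (same for both).

The velocity uncertainty is Δv = Δp/m:
- electron: Δv = 4.025e-26 / 9.109e-31 = 4.419e+04 m/s = 44.186 km/s
- neutron: Δv = 4.025e-26 / 1.675e-27 = 2.403e+01 m/s = 24.031 m/s

Ratio: 4.419e+04 / 2.403e+01 = 1838.7

The lighter particle has larger velocity uncertainty because Δv ∝ 1/m.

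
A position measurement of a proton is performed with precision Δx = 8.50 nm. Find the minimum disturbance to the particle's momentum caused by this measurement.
6.203 × 10^-27 kg·m/s

The uncertainty principle implies that measuring position disturbs momentum:
ΔxΔp ≥ ℏ/2

When we measure position with precision Δx, we necessarily introduce a momentum uncertainty:
Δp ≥ ℏ/(2Δx)
Δp_min = (1.055e-34 J·s) / (2 × 8.500e-09 m)
Δp_min = 6.203e-27 kg·m/s

The more precisely we measure position, the greater the momentum disturbance.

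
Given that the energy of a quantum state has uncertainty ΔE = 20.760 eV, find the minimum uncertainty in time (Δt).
15.853 as

Using the energy-time uncertainty principle:
ΔEΔt ≥ ℏ/2

The minimum uncertainty in time is:
Δt_min = ℏ/(2ΔE)
Δt_min = (1.055e-34 J·s) / (2 × 3.326e-18 J)
Δt_min = 1.585e-17 s = 15.853 as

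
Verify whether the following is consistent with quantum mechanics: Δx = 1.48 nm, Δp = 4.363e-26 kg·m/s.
Yes, it satisfies the uncertainty principle.

Calculate the product ΔxΔp:
ΔxΔp = (1.480e-09 m) × (4.363e-26 kg·m/s)
ΔxΔp = 6.457e-35 J·s

Compare to the minimum allowed value ℏ/2:
ℏ/2 = 5.273e-35 J·s

Since ΔxΔp = 6.457e-35 J·s ≥ 5.273e-35 J·s = ℏ/2,
the measurement satisfies the uncertainty principle.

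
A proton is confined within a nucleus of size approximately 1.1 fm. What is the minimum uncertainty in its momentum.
4.794 × 10^-20 kg·m/s

Using the Heisenberg uncertainty principle:
ΔxΔp ≥ ℏ/2

With Δx ≈ L = 1.100e-15 m (the confinement size):
Δp_min = ℏ/(2Δx)
Δp_min = (1.055e-34 J·s) / (2 × 1.100e-15 m)
Δp_min = 4.794e-20 kg·m/s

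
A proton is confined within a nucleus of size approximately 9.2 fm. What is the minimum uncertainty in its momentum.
5.731 × 10^-21 kg·m/s

Using the Heisenberg uncertainty principle:
ΔxΔp ≥ ℏ/2

With Δx ≈ L = 9.200e-15 m (the confinement size):
Δp_min = ℏ/(2Δx)
Δp_min = (1.055e-34 J·s) / (2 × 9.200e-15 m)
Δp_min = 5.731e-21 kg·m/s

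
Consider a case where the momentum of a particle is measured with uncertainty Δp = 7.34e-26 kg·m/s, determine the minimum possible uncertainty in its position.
718.373 pm

Using the Heisenberg uncertainty principle:
ΔxΔp ≥ ℏ/2

The minimum uncertainty in position is:
Δx_min = ℏ/(2Δp)
Δx_min = (1.055e-34 J·s) / (2 × 7.340e-26 kg·m/s)
Δx_min = 7.184e-10 m = 718.373 pm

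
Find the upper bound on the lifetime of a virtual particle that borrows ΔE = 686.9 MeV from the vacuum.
4.791 × 10^-25 s

Using the energy-time uncertainty principle:
ΔEΔt ≥ ℏ/2

For a virtual particle borrowing energy ΔE, the maximum lifetime is:
Δt_max = ℏ/(2ΔE)

Converting energy:
ΔE = 686.9 MeV = 1.101e-10 J

Δt_max = (1.055e-34 J·s) / (2 × 1.101e-10 J)
Δt_max = 4.791e-25 s = 4.791 × 10^-25 s

Virtual particles with higher borrowed energy exist for shorter times.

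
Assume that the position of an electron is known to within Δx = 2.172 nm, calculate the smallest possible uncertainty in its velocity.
26.650 km/s

Using the Heisenberg uncertainty principle and Δp = mΔv:
ΔxΔp ≥ ℏ/2
Δx(mΔv) ≥ ℏ/2

The minimum uncertainty in velocity is:
Δv_min = ℏ/(2mΔx)
Δv_min = (1.055e-34 J·s) / (2 × 9.109e-31 kg × 2.172e-09 m)
Δv_min = 2.665e+04 m/s = 26.650 km/s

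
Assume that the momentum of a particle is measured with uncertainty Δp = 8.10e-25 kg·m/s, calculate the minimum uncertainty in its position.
65.097 pm

Using the Heisenberg uncertainty principle:
ΔxΔp ≥ ℏ/2

The minimum uncertainty in position is:
Δx_min = ℏ/(2Δp)
Δx_min = (1.055e-34 J·s) / (2 × 8.100e-25 kg·m/s)
Δx_min = 6.510e-11 m = 65.097 pm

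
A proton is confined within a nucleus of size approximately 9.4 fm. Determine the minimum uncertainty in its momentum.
5.609 × 10^-21 kg·m/s

Using the Heisenberg uncertainty principle:
ΔxΔp ≥ ℏ/2

With Δx ≈ L = 9.400e-15 m (the confinement size):
Δp_min = ℏ/(2Δx)
Δp_min = (1.055e-34 J·s) / (2 × 9.400e-15 m)
Δp_min = 5.609e-21 kg·m/s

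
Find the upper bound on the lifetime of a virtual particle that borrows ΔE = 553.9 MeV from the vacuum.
5.942 × 10^-25 s

Using the energy-time uncertainty principle:
ΔEΔt ≥ ℏ/2

For a virtual particle borrowing energy ΔE, the maximum lifetime is:
Δt_max = ℏ/(2ΔE)

Converting energy:
ΔE = 553.9 MeV = 8.874e-11 J

Δt_max = (1.055e-34 J·s) / (2 × 8.874e-11 J)
Δt_max = 5.942e-25 s = 5.942 × 10^-25 s

Virtual particles with higher borrowed energy exist for shorter times.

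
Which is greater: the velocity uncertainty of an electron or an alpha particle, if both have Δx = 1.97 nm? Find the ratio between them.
The electron has the larger minimum velocity uncertainty, by a ratio of 7294.3.

For both particles, Δp_min = ℏ/(2Δx) = 2.677e-26 kg·m/s (same for both).

The velocity uncertainty is Δv = Δp/m:
- electron: Δv = 2.677e-26 / 9.109e-31 = 2.938e+04 m/s = 29.383 km/s
- alpha particle: Δv = 2.677e-26 / 6.645e-27 = 4.028e+00 m/s = 4.028 m/s

Ratio: 2.938e+04 / 4.028e+00 = 7294.3

The lighter particle has larger velocity uncertainty because Δv ∝ 1/m.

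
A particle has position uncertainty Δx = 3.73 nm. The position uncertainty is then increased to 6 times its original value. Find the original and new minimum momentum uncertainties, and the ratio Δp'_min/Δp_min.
Original Δp_min = 1.414 × 10^-26 kg·m/s; new Δp'_min = 2.356 × 10^-27 kg·m/s; ratio Δp'_min/Δp_min = 1/6.

From the uncertainty principle ΔxΔp ≥ ℏ/2, the minimum momentum uncertainty is Δp_min = ℏ/(2Δx).

Original (Δx = 3.73 nm = 3.730e-09 m):
Δp_min = (1.055e-34 J·s)/(2 × 3.730e-09 m) = 1.414e-26 kg·m/s

When Δx → 6Δx:
Δp'_min = ℏ/(2 × 6Δx) = (1/6) × ℏ/(2Δx) = (1/6) × Δp_min
Δp'_min = 1/6 × 1.414e-26 kg·m/s = 2.356e-27 kg·m/s

Since Δp_min ∝ 1/Δx, when Δx is increased to 6 times its original value, Δp_min decreases to 1/6 of its original value.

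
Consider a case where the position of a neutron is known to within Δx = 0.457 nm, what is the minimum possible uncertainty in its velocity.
68.886 m/s

Using the Heisenberg uncertainty principle and Δp = mΔv:
ΔxΔp ≥ ℏ/2
Δx(mΔv) ≥ ℏ/2

The minimum uncertainty in velocity is:
Δv_min = ℏ/(2mΔx)
Δv_min = (1.055e-34 J·s) / (2 × 1.675e-27 kg × 4.570e-10 m)
Δv_min = 6.889e+01 m/s = 68.886 m/s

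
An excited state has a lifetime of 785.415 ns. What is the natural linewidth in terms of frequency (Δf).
101.319 kHz

Using the energy-time uncertainty principle and E = hf:
ΔEΔt ≥ ℏ/2
hΔf·Δt ≥ ℏ/2

The minimum frequency uncertainty is:
Δf = ℏ/(2hτ) = 1/(4πτ)
Δf = 1/(4π × 7.854e-07 s)
Δf = 1.013e+05 Hz = 101.319 kHz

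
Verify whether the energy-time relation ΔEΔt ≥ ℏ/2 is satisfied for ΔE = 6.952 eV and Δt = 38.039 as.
No, it violates the uncertainty relation.

Calculate the product ΔEΔt:
ΔE = 6.952 eV = 1.114e-18 J
ΔEΔt = (1.114e-18 J) × (3.804e-17 s)
ΔEΔt = 4.237e-35 J·s

Compare to the minimum allowed value ℏ/2:
ℏ/2 = 5.273e-35 J·s

Since ΔEΔt = 4.237e-35 J·s < 5.273e-35 J·s = ℏ/2,
this violates the uncertainty relation.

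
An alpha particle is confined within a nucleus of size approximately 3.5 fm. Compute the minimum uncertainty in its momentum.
1.507 × 10^-20 kg·m/s

Using the Heisenberg uncertainty principle:
ΔxΔp ≥ ℏ/2

With Δx ≈ L = 3.500e-15 m (the confinement size):
Δp_min = ℏ/(2Δx)
Δp_min = (1.055e-34 J·s) / (2 × 3.500e-15 m)
Δp_min = 1.507e-20 kg·m/s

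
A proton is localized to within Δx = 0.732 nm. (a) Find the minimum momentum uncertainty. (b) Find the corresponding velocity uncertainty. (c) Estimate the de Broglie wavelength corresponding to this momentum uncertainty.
(a) Δp_min = 7.203 × 10^-26 kg·m/s
(b) Δv_min = 43.066 m/s
(c) λ_dB = 9.199 nm

Step-by-step:

(a) From the uncertainty principle:
Δp_min = ℏ/(2Δx) = (1.055e-34 J·s)/(2 × 7.320e-10 m) = 7.203e-26 kg·m/s

(b) The velocity uncertainty:
Δv = Δp/m = (7.203e-26 kg·m/s)/(1.673e-27 kg) = 4.307e+01 m/s = 43.066 m/s

(c) The de Broglie wavelength for this momentum:
λ = h/p = (6.626e-34 J·s)/(7.203e-26 kg·m/s) = 9.199e-09 m = 9.199 nm

Note: The de Broglie wavelength is comparable to the localization size, as expected from wave-particle duality.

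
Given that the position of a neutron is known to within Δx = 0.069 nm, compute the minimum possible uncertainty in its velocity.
456.248 m/s

Using the Heisenberg uncertainty principle and Δp = mΔv:
ΔxΔp ≥ ℏ/2
Δx(mΔv) ≥ ℏ/2

The minimum uncertainty in velocity is:
Δv_min = ℏ/(2mΔx)
Δv_min = (1.055e-34 J·s) / (2 × 1.675e-27 kg × 6.900e-11 m)
Δv_min = 4.562e+02 m/s = 456.248 m/s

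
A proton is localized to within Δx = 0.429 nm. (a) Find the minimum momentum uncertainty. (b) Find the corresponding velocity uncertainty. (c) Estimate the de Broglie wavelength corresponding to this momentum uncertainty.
(a) Δp_min = 1.229 × 10^-25 kg·m/s
(b) Δv_min = 73.484 m/s
(c) λ_dB = 5.391 nm

Step-by-step:

(a) From the uncertainty principle:
Δp_min = ℏ/(2Δx) = (1.055e-34 J·s)/(2 × 4.290e-10 m) = 1.229e-25 kg·m/s

(b) The velocity uncertainty:
Δv = Δp/m = (1.229e-25 kg·m/s)/(1.673e-27 kg) = 7.348e+01 m/s = 73.484 m/s

(c) The de Broglie wavelength for this momentum:
λ = h/p = (6.626e-34 J·s)/(1.229e-25 kg·m/s) = 5.391e-09 m = 5.391 nm

Note: The de Broglie wavelength is comparable to the localization size, as expected from wave-particle duality.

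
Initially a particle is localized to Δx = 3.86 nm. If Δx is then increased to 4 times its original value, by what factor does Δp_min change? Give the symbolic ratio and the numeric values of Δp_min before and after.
Original Δp_min = 1.366 × 10^-26 kg·m/s; new Δp'_min = 3.415 × 10^-27 kg·m/s; ratio Δp'_min/Δp_min = 1/4.

From the uncertainty principle ΔxΔp ≥ ℏ/2, the minimum momentum uncertainty is Δp_min = ℏ/(2Δx).

Original (Δx = 3.86 nm = 3.860e-09 m):
Δp_min = (1.055e-34 J·s)/(2 × 3.860e-09 m) = 1.366e-26 kg·m/s

When Δx → 4Δx:
Δp'_min = ℏ/(2 × 4Δx) = (1/4) × ℏ/(2Δx) = (1/4) × Δp_min
Δp'_min = 1/4 × 1.366e-26 kg·m/s = 3.415e-27 kg·m/s

Since Δp_min ∝ 1/Δx, when Δx is increased to 4 times its original value, Δp_min decreases to 1/4 of its original value.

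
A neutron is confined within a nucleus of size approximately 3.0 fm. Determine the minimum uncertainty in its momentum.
1.758 × 10^-20 kg·m/s

Using the Heisenberg uncertainty principle:
ΔxΔp ≥ ℏ/2

With Δx ≈ L = 3.000e-15 m (the confinement size):
Δp_min = ℏ/(2Δx)
Δp_min = (1.055e-34 J·s) / (2 × 3.000e-15 m)
Δp_min = 1.758e-20 kg·m/s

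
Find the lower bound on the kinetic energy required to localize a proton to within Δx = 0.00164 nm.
1.929 eV

Localizing a particle requires giving it sufficient momentum uncertainty:

1. From uncertainty principle: Δp ≥ ℏ/(2Δx)
   Δp_min = (1.055e-34 J·s) / (2 × 1.640e-12 m)
   Δp_min = 3.215e-23 kg·m/s

2. This momentum uncertainty corresponds to kinetic energy:
   KE ≈ (Δp)²/(2m) = (3.215e-23)²/(2 × 1.673e-27 kg)
   KE = 3.090e-19 J = 1.929 eV

Tighter localization requires more energy.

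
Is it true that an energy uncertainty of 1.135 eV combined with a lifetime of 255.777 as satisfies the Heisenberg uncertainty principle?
No, it violates the uncertainty relation.

Calculate the product ΔEΔt:
ΔE = 1.135 eV = 1.818e-19 J
ΔEΔt = (1.818e-19 J) × (2.558e-16 s)
ΔEΔt = 4.651e-35 J·s

Compare to the minimum allowed value ℏ/2:
ℏ/2 = 5.273e-35 J·s

Since ΔEΔt = 4.651e-35 J·s < 5.273e-35 J·s = ℏ/2,
this violates the uncertainty relation.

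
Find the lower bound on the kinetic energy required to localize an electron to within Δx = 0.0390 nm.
6.262 eV

Localizing a particle requires giving it sufficient momentum uncertainty:

1. From uncertainty principle: Δp ≥ ℏ/(2Δx)
   Δp_min = (1.055e-34 J·s) / (2 × 3.900e-11 m)
   Δp_min = 1.352e-24 kg·m/s

2. This momentum uncertainty corresponds to kinetic energy:
   KE ≈ (Δp)²/(2m) = (1.352e-24)²/(2 × 9.109e-31 kg)
   KE = 1.003e-18 J = 6.262 eV

Tighter localization requires more energy.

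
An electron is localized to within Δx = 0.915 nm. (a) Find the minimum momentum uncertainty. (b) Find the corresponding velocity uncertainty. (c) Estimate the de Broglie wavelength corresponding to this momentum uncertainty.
(a) Δp_min = 5.763 × 10^-26 kg·m/s
(b) Δv_min = 63.261 km/s
(c) λ_dB = 11.498 nm

Step-by-step:

(a) From the uncertainty principle:
Δp_min = ℏ/(2Δx) = (1.055e-34 J·s)/(2 × 9.150e-10 m) = 5.763e-26 kg·m/s

(b) The velocity uncertainty:
Δv = Δp/m = (5.763e-26 kg·m/s)/(9.109e-31 kg) = 6.326e+04 m/s = 63.261 km/s

(c) The de Broglie wavelength for this momentum:
λ = h/p = (6.626e-34 J·s)/(5.763e-26 kg·m/s) = 1.150e-08 m = 11.498 nm

Note: The de Broglie wavelength is comparable to the localization size, as expected from wave-particle duality.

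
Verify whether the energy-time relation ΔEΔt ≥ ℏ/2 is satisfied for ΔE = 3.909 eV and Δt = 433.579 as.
Yes, it satisfies the uncertainty relation.

Calculate the product ΔEΔt:
ΔE = 3.909 eV = 6.263e-19 J
ΔEΔt = (6.263e-19 J) × (4.336e-16 s)
ΔEΔt = 2.715e-34 J·s

Compare to the minimum allowed value ℏ/2:
ℏ/2 = 5.273e-35 J·s

Since ΔEΔt = 2.715e-34 J·s ≥ 5.273e-35 J·s = ℏ/2,
this satisfies the uncertainty relation.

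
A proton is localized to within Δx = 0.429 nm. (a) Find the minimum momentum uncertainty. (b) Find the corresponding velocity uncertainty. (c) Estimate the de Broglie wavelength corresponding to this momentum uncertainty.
(a) Δp_min = 1.229 × 10^-25 kg·m/s
(b) Δv_min = 73.484 m/s
(c) λ_dB = 5.391 nm

Step-by-step:

(a) From the uncertainty principle:
Δp_min = ℏ/(2Δx) = (1.055e-34 J·s)/(2 × 4.290e-10 m) = 1.229e-25 kg·m/s

(b) The velocity uncertainty:
Δv = Δp/m = (1.229e-25 kg·m/s)/(1.673e-27 kg) = 7.348e+01 m/s = 73.484 m/s

(c) The de Broglie wavelength for this momentum:
λ = h/p = (6.626e-34 J·s)/(1.229e-25 kg·m/s) = 5.391e-09 m = 5.391 nm

Note: The de Broglie wavelength is comparable to the localization size, as expected from wave-particle duality.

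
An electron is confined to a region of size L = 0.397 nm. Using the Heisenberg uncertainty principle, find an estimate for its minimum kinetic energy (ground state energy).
60.434 meV

Using the uncertainty principle to estimate ground state energy:

1. The position uncertainty is approximately the confinement size:
   Δx ≈ L = 3.970e-10 m

2. From ΔxΔp ≥ ℏ/2, the minimum momentum uncertainty is:
   Δp ≈ ℏ/(2L) = 1.328e-25 kg·m/s

3. The kinetic energy is approximately:
   KE ≈ (Δp)²/(2m) = (1.328e-25)²/(2 × 9.109e-31 kg)
   KE ≈ 9.683e-21 J = 60.434 meV

This is an order-of-magnitude estimate of the ground state energy.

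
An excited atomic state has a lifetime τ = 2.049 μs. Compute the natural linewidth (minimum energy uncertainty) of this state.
160.618 peV

Using the energy-time uncertainty principle:
ΔEΔt ≥ ℏ/2

The lifetime τ represents the time uncertainty Δt.
The natural linewidth (minimum energy uncertainty) is:

ΔE = ℏ/(2τ)
ΔE = (1.055e-34 J·s) / (2 × 2.049e-06 s)
ΔE = 2.573e-29 J = 160.618 peV

This natural linewidth limits the precision of spectroscopic measurements.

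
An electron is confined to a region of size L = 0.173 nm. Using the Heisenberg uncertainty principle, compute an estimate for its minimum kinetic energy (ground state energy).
318.252 meV

Using the uncertainty principle to estimate ground state energy:

1. The position uncertainty is approximately the confinement size:
   Δx ≈ L = 1.730e-10 m

2. From ΔxΔp ≥ ℏ/2, the minimum momentum uncertainty is:
   Δp ≈ ℏ/(2L) = 3.048e-25 kg·m/s

3. The kinetic energy is approximately:
   KE ≈ (Δp)²/(2m) = (3.048e-25)²/(2 × 9.109e-31 kg)
   KE ≈ 5.099e-20 J = 318.252 meV

This is an order-of-magnitude estimate of the ground state energy.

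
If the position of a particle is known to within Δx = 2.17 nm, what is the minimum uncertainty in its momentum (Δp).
2.430 × 10^-26 kg·m/s

Using the Heisenberg uncertainty principle:
ΔxΔp ≥ ℏ/2

The minimum uncertainty in momentum is:
Δp_min = ℏ/(2Δx)
Δp_min = (1.055e-34 J·s) / (2 × 2.170e-09 m)
Δp_min = 2.430e-26 kg·m/s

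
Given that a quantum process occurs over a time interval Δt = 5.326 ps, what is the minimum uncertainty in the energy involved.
61.792 μeV

Using the energy-time uncertainty principle:
ΔEΔt ≥ ℏ/2

The minimum uncertainty in energy is:
ΔE_min = ℏ/(2Δt)
ΔE_min = (1.055e-34 J·s) / (2 × 5.326e-12 s)
ΔE_min = 9.900e-24 J = 61.792 μeV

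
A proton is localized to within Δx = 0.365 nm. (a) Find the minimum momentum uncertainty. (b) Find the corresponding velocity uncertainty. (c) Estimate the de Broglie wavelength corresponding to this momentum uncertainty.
(a) Δp_min = 1.445 × 10^-25 kg·m/s
(b) Δv_min = 86.369 m/s
(c) λ_dB = 4.587 nm

Step-by-step:

(a) From the uncertainty principle:
Δp_min = ℏ/(2Δx) = (1.055e-34 J·s)/(2 × 3.650e-10 m) = 1.445e-25 kg·m/s

(b) The velocity uncertainty:
Δv = Δp/m = (1.445e-25 kg·m/s)/(1.673e-27 kg) = 8.637e+01 m/s = 86.369 m/s

(c) The de Broglie wavelength for this momentum:
λ = h/p = (6.626e-34 J·s)/(1.445e-25 kg·m/s) = 4.587e-09 m = 4.587 nm

Note: The de Broglie wavelength is comparable to the localization size, as expected from wave-particle duality.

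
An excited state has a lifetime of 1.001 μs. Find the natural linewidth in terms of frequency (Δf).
79.498 kHz

Using the energy-time uncertainty principle and E = hf:
ΔEΔt ≥ ℏ/2
hΔf·Δt ≥ ℏ/2

The minimum frequency uncertainty is:
Δf = ℏ/(2hτ) = 1/(4πτ)
Δf = 1/(4π × 1.001e-06 s)
Δf = 7.950e+04 Hz = 79.498 kHz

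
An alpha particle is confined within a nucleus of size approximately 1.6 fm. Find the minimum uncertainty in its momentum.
3.296 × 10^-20 kg·m/s

Using the Heisenberg uncertainty principle:
ΔxΔp ≥ ℏ/2

With Δx ≈ L = 1.600e-15 m (the confinement size):
Δp_min = ℏ/(2Δx)
Δp_min = (1.055e-34 J·s) / (2 × 1.600e-15 m)
Δp_min = 3.296e-20 kg·m/s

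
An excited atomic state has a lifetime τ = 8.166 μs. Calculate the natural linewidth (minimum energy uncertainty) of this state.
40.302 peV

Using the energy-time uncertainty principle:
ΔEΔt ≥ ℏ/2

The lifetime τ represents the time uncertainty Δt.
The natural linewidth (minimum energy uncertainty) is:

ΔE = ℏ/(2τ)
ΔE = (1.055e-34 J·s) / (2 × 8.166e-06 s)
ΔE = 6.457e-30 J = 40.302 peV

This natural linewidth limits the precision of spectroscopic measurements.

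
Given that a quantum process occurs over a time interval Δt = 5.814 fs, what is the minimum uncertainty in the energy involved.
56.606 meV

Using the energy-time uncertainty principle:
ΔEΔt ≥ ℏ/2

The minimum uncertainty in energy is:
ΔE_min = ℏ/(2Δt)
ΔE_min = (1.055e-34 J·s) / (2 × 5.814e-15 s)
ΔE_min = 9.069e-21 J = 56.606 meV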